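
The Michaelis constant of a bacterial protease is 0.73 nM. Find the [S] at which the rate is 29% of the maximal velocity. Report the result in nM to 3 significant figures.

v/Vmax = [S]/(Km+[S]) = 0.29, so [S] = Km·0.29/(1 − 0.29) = 0.73 × 0.4085.
[S] = 0.298 nM.

0.298 nM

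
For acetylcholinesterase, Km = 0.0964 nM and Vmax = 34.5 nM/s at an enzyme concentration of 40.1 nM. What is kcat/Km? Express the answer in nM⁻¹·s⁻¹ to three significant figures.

8.92 nM⁻¹·s⁻¹

kcat = Vmax/[E]total = 34.5/40.1 = 0.860 s⁻¹.
kcat/Km = 0.860/0.0964 = 8.92 nM⁻¹·s⁻¹.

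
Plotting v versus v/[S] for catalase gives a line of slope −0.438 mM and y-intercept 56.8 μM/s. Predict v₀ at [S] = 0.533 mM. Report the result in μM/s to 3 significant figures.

In the Eadie–Hofstee form v = Vmax − Km·(v/[S]), the slope is −Km and the intercept is Vmax, so Km = 0.438 mM and Vmax = 56.8 μM/s.
v = 56.8 × 0.533/(0.438 + 0.533) = 31.2 μM/s.

31.2 μM/s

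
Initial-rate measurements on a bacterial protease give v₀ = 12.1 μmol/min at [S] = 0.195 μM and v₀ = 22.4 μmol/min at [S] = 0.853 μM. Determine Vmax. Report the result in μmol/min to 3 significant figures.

30.0 μmol/min

In reciprocal form, 1/v = (Km/Vmax)·(1/[S]) + 1/Vmax. The two points give (1/[S], 1/v) = (5.128, 0.08264) and (1.172, 0.04464).
Slope = (0.08264 − 0.04464)/(5.128 − 1.172) = 0.009606; intercept = 0.08264 − 0.009606×5.128 = 0.03338.
Vmax = 1/intercept = 30.0 μmol/min; Km = slope × Vmax = 0.009606 × 30.0 = 0.288 μM.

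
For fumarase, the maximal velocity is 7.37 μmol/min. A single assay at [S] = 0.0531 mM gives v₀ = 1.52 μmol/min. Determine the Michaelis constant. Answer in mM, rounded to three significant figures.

0.204 mM

v/Vmax = 1.52/7.37 = 0.2062 = [S]/(Km+[S]).
So Km + [S] = [S]/0.2062 = 0.2575 mM, giving Km = 0.2575 − 0.0531 = 0.204 mM.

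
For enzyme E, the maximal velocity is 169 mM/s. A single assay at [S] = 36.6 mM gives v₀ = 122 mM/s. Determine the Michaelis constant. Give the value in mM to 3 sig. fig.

v/Vmax = 122/169 = 0.7219 = [S]/(Km+[S]).
So Km + [S] = [S]/0.7219 = 50.70 mM, giving Km = 50.70 − 36.6 = 14.1 mM.

14.1 mM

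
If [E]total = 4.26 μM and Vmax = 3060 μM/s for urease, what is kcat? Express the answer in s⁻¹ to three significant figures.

kcat = Vmax/[E]total = 3060 μM/s / 4.26 μM = 718 s⁻¹.

718 s⁻¹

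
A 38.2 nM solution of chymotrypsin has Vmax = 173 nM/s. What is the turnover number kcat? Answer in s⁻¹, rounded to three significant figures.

4.53 s⁻¹

kcat = Vmax/[E]total = 173 nM/s / 38.2 nM = 4.53 s⁻¹.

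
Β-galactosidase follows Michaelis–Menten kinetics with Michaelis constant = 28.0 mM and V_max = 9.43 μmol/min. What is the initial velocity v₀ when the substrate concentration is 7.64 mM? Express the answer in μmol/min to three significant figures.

2.02 μmol/min

v = Vmax·[S]/(Km + [S]) = 9.43 × 7.64 / (28.0 + 7.64)
  = 72.05 / 35.64 = 2.02 μmol/min.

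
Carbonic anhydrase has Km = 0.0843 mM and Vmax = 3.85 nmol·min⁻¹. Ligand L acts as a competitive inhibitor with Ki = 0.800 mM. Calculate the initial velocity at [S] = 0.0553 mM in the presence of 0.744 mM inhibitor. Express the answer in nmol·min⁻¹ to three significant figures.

α = 1 + [I]/Ki = 1 + 0.744/0.800 = 1.930.
For a competitive inhibitor, Vmax is unchanged and the apparent Km becomes α·Km: Km,app = 0.163 mM, Vmax,app = 3.85 nmol·min⁻¹.
v = Vmax,app·[S]/(Km,app + [S]) = 3.85 × 0.0553/(0.163 + 0.0553) = 0.977 nmol·min⁻¹.

0.977 nmol·min⁻¹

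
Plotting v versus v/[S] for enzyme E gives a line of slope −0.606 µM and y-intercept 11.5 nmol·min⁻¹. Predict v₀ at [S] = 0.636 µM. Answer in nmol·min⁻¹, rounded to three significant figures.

In the Eadie–Hofstee form v = Vmax − Km·(v/[S]), the slope is −Km and the intercept is Vmax, so Km = 0.606 µM and Vmax = 11.5 nmol·min⁻¹.
v = 11.5 × 0.636/(0.606 + 0.636) = 5.89 nmol·min⁻¹.

5.89 nmol·min⁻¹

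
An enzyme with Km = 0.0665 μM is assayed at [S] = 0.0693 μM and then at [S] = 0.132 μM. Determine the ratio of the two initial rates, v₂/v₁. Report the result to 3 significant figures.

1.30

The fractional saturations are [S]/(Km+[S]) = 0.0693/0.1358 = 0.5103 and 0.132/0.1985 = 0.6650.
v₂/v₁ is just their ratio: 0.6650/0.5103 = 1.30.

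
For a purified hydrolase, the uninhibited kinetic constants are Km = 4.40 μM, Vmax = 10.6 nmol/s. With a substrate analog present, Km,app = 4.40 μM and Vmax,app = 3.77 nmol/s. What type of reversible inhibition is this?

noncompetitive

Vmax decreases (10.6 → 3.77 nmol/s) while Km is unchanged — pure noncompetitive inhibition.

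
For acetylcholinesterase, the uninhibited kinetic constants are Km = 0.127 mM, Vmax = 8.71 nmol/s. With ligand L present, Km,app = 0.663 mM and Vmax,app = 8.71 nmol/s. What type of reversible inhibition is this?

competitive

Km increases (0.127 → 0.663 mM) while Vmax is unchanged — the hallmark of competitive inhibition.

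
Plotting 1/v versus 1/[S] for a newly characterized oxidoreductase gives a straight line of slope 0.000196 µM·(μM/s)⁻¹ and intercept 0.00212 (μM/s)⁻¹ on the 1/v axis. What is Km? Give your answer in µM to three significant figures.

y-intercept = 1/Vmax ⇒ Vmax = 472 μM/s; slope = Km/Vmax ⇒ Km = slope × Vmax.
Km = 0.000196 × 472 = 0.0925 µM.

0.0925 µM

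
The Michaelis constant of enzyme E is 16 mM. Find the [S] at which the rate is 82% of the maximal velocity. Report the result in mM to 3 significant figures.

72.9 mM

v/Vmax = [S]/(Km+[S]) = 0.82, so [S] = Km·0.82/(1 − 0.82) = 16 × 4.556.
[S] = 72.9 mM.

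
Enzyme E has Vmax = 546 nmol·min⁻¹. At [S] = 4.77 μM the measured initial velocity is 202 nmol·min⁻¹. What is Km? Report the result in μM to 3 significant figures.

v/Vmax = 202/546 = 0.3700 = [S]/(Km+[S]).
So Km + [S] = [S]/0.3700 = 12.89 μM, giving Km = 12.89 − 4.77 = 8.12 μM.

8.12 μM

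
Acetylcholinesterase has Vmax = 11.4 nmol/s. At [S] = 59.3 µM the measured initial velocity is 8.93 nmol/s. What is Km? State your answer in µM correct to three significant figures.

16.4 µM

From v = Vmax[S]/(Km+[S]), Km = [S](Vmax − v)/v.
Km = 59.3 × (11.4 − 8.93) / 8.93 = 146.5/8.93 = 16.4 µM.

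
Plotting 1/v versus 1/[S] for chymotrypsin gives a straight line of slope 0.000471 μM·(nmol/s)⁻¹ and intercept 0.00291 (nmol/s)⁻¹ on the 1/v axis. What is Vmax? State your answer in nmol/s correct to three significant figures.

344 nmol/s

The y-intercept of a Lineweaver–Burk plot equals 1/Vmax, so Vmax = 1/0.00291 = 344 nmol/s.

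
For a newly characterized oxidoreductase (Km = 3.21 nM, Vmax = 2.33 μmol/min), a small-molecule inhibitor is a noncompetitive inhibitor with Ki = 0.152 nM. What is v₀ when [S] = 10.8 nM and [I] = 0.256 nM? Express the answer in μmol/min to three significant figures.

0.669 μmol/min

α = 1 + [I]/Ki = 1 + 0.256/0.152 = 2.684.
For a noncompetitive inhibitor, Vmax is reduced to Vmax/α while Km is unchanged: Km,app = 3.21 nM, Vmax,app = 0.868 μmol/min.
v = Vmax,app·[S]/(Km,app + [S]) = 0.868 × 10.8/(3.21 + 10.8) = 0.669 μmol/min.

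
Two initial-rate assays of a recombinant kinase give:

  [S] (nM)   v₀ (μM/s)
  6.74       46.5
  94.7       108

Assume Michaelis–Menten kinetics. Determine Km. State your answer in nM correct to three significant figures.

In reciprocal form, 1/v = (Km/Vmax)·(1/[S]) + 1/Vmax. The two points give (1/[S], 1/v) = (0.1484, 0.02151) and (0.01056, 0.009259).
Slope = (0.02151 − 0.009259)/(0.1484 − 0.01056) = 0.08886; intercept = 0.02151 − 0.08886×0.1484 = 0.008321.
Vmax = 1/intercept = 120 μM/s; Km = slope × Vmax = 0.08886 × 120 = 10.7 nM.

10.7 nM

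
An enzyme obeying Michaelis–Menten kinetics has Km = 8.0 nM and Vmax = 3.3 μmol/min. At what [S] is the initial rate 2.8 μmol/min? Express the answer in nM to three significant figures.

Rearranging v = Vmax[S]/(Km+[S]) gives [S] = Km·v/(Vmax − v).
[S] = 8.0 × 2.8 / (3.3 − 2.8) = 22.40/0.5000 = 44.8 nM.

44.8 nM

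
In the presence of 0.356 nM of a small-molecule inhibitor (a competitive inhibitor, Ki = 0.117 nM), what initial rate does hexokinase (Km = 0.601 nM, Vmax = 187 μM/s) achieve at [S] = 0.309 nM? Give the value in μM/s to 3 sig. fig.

21.1 μM/s

With α = 1 + [I]/Ki = 1 + 0.356/0.117 = 4.043, the competitive rate law is v = Vmax[S] / (αKm + [S]).
v = 187×0.309 / (4.043×0.601 + 0.309) = 57.78/2.739 = 21.1 μM/s.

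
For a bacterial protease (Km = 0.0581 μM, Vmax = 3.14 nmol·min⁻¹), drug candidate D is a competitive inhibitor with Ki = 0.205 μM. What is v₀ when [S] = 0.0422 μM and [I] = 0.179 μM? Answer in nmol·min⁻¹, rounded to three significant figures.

With α = 1 + [I]/Ki = 1 + 0.179/0.205 = 1.873, the competitive rate law is v = Vmax[S] / (αKm + [S]).
v = 3.14×0.0422 / (1.873×0.0581 + 0.0422) = 0.1325/0.1510 = 0.877 nmol·min⁻¹.

0.877 nmol·min⁻¹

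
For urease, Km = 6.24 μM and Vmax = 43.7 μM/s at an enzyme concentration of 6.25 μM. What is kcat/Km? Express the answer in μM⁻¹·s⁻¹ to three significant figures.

1.12 μM⁻¹·s⁻¹

kcat = Vmax/[E]total = 43.7/6.25 = 6.99 s⁻¹.
kcat/Km = 6.99/6.24 = 1.12 μM⁻¹·s⁻¹.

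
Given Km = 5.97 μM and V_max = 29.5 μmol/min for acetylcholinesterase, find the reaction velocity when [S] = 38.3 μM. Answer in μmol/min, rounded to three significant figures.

25.5 μmol/min

v = Vmax·[S]/(Km + [S]) = 29.5 × 38.3 / (5.97 + 38.3)
  = 1130 / 44.27 = 25.5 μmol/min.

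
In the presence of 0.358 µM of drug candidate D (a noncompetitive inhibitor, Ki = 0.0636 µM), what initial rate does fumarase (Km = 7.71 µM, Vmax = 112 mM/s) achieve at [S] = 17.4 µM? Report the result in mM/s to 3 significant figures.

α = 1 + [I]/Ki = 1 + 0.358/0.0636 = 6.629.
For a noncompetitive inhibitor, Vmax is reduced to Vmax/α while Km is unchanged: Km,app = 7.71 µM, Vmax,app = 16.9 mM/s.
v = Vmax,app·[S]/(Km,app + [S]) = 16.9 × 17.4/(7.71 + 17.4) = 11.7 mM/s.

11.7 mM/s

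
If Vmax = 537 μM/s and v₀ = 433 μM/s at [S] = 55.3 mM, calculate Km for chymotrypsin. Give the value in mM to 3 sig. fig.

From v = Vmax[S]/(Km+[S]), Km = [S](Vmax − v)/v.
Km = 55.3 × (537 − 433) / 433 = 5751/433 = 13.3 mM.

13.3 mM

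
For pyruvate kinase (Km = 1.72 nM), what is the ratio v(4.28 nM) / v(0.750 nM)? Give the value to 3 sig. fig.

The fractional saturations are [S]/(Km+[S]) = 0.750/2.470 = 0.3036 and 4.28/6.000 = 0.7133.
v₂/v₁ is just their ratio: 0.7133/0.3036 = 2.35.

2.35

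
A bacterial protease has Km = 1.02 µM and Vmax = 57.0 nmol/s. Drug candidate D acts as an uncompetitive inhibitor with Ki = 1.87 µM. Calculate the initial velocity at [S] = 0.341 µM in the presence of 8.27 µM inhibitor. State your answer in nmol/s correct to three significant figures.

6.77 nmol/s

α = 1 + [I]/Ki = 1 + 8.27/1.87 = 5.422.
For an uncompetitive inhibitor, both parameters are divided by α, giving Vmax/α and Km/α: Km,app = 0.188 µM, Vmax,app = 10.5 nmol/s.
v = Vmax,app·[S]/(Km,app + [S]) = 10.5 × 0.341/(0.188 + 0.341) = 6.77 nmol/s.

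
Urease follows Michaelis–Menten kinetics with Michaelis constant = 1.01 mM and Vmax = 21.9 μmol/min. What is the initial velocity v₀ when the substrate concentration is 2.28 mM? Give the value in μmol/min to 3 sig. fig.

15.2 μmol/min

v = Vmax·[S]/(Km + [S]) = 21.9 × 2.28 / (1.01 + 2.28)
  = 49.93 / 3.290 = 15.2 μmol/min.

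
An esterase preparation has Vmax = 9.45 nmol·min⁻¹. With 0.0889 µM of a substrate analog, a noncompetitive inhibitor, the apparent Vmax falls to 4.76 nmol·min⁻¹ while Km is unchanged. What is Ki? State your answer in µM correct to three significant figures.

0.0902 µM

Noncompetitive: Vmax,app = Vmax/α with α = 1 + [I]/Ki.
α = Vmax/Vmax,app = 9.45/4.76 = 1.985.
Since α = 1 + [I]/Ki, [I]/Ki = 1.985 − 1 = 0.9853 and Ki = 0.0889/0.9853 = 0.0902 µM.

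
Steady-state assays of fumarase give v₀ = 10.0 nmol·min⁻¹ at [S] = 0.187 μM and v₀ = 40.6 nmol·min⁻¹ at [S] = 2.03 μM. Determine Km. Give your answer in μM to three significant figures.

0.914 μM

From v = Vmax[S]/(Km+[S]), each point gives Vmax = v(Km+[S])/[S].
Equating: 10.0(Km+0.187)/0.187 = 40.6(Km+2.03)/2.03.
53.48·Km + 10.0 = 20.00·Km + 40.6, so (53.48 − 20.00)·Km = 40.6 − 10.0.
Km = 30.60/33.48 = 0.914 μM; then Vmax = 10.0(0.914+0.187)/0.187 = 58.9 nmol·min⁻¹.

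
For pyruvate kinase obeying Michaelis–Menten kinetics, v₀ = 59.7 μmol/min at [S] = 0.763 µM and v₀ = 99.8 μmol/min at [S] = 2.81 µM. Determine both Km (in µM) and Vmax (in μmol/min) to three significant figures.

Km = 0.938 µM; Vmax = 133 μmol/min

From v = Vmax[S]/(Km+[S]), each point gives Vmax = v(Km+[S])/[S].
Equating: 59.7(Km+0.763)/0.763 = 99.8(Km+2.81)/2.81.
78.24·Km + 59.7 = 35.52·Km + 99.8, so (78.24 − 35.52)·Km = 99.8 − 59.7.
Km = 40.10/42.73 = 0.938 µM; then Vmax = 59.7(0.938+0.763)/0.763 = 133 μmol/min.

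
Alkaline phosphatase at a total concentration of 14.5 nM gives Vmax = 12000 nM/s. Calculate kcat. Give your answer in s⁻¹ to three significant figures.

828 s⁻¹

kcat = Vmax/[E]total = 12000 nM/s / 14.5 nM = 828 s⁻¹.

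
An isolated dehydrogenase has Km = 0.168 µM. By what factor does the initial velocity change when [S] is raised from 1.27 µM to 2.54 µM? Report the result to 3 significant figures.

1.06

The fractional saturations are [S]/(Km+[S]) = 1.27/1.438 = 0.8832 and 2.54/2.708 = 0.9380.
v₂/v₁ is just their ratio: 0.9380/0.8832 = 1.06.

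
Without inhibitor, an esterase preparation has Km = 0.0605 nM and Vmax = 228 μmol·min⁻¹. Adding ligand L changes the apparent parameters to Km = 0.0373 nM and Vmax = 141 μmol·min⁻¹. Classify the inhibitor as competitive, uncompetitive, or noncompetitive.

uncompetitive

Both Km and Vmax decrease by the same factor (~1.62-fold) — characteristic of uncompetitive inhibition.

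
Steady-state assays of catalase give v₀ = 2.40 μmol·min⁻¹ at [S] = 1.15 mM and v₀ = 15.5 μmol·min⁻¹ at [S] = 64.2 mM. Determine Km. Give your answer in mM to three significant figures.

In reciprocal form, 1/v = (Km/Vmax)·(1/[S]) + 1/Vmax. The two points give (1/[S], 1/v) = (0.8696, 0.4167) and (0.01558, 0.06452).
Slope = (0.4167 − 0.06452)/(0.8696 − 0.01558) = 0.4124; intercept = 0.4167 − 0.4124×0.8696 = 0.05809.
Vmax = 1/intercept = 17.2 μmol·min⁻¹; Km = slope × Vmax = 0.4124 × 17.2 = 7.10 mM.

7.10 mM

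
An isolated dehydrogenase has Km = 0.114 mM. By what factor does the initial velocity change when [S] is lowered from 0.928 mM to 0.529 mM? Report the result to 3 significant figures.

0.924

Since Vmax cancels, v₂/v₁ = [S]₂(Km+[S]₁) / [S]₁(Km+[S]₂).
= 0.529×(0.114+0.928) / (0.928×(0.114+0.529)) = 0.5512/0.5967 = 0.924.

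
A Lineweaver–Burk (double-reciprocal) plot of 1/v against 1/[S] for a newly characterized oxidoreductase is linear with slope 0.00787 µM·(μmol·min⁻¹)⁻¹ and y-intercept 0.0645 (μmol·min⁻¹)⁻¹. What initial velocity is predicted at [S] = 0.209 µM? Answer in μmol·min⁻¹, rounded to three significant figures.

9.79 μmol·min⁻¹

The y-intercept is 1/Vmax, so Vmax = 1/0.0645 = 15.5 μmol·min⁻¹.
The slope is Km/Vmax, so Km = 0.00787 × 15.5 = 0.122 µM.
Then v = 15.5 × 0.209/(0.122 + 0.209) = 9.79 μmol·min⁻¹.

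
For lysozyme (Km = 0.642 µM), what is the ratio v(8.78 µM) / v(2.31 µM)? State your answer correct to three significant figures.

1.19

Since Vmax cancels, v₂/v₁ = [S]₂(Km+[S]₁) / [S]₁(Km+[S]₂).
= 8.78×(0.642+2.31) / (2.31×(0.642+8.78)) = 25.92/21.76 = 1.19.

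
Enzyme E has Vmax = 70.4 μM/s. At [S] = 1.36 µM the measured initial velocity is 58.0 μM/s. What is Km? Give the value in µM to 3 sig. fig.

0.291 µM

From v = Vmax[S]/(Km+[S]), Km = [S](Vmax − v)/v.
Km = 1.36 × (70.4 − 58.0) / 58.0 = 16.86/58.0 = 0.291 µM.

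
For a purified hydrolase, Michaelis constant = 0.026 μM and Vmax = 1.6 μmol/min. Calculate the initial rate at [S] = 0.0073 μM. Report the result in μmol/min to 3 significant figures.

0.351 μmol/min

v = Vmax·[S]/(Km + [S]) = 1.6 × 0.0073 / (0.026 + 0.0073)
  = 0.01168 / 0.03330 = 0.351 μmol/min.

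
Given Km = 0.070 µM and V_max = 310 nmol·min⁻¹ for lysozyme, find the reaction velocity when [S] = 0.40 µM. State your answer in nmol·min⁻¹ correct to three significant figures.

[S]/(Km+[S]) = 0.40/0.4700 = 0.8511, the fractional saturation.
v = 0.8511 × Vmax = 0.8511 × 310 = 264 nmol·min⁻¹.

264 nmol·min⁻¹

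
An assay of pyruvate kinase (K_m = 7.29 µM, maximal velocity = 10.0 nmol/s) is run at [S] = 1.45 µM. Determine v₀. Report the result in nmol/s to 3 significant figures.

1.66 nmol/s

v = Vmax·[S]/(Km + [S]) = 10.0 × 1.45 / (7.29 + 1.45)
  = 14.50 / 8.740 = 1.66 nmol/s.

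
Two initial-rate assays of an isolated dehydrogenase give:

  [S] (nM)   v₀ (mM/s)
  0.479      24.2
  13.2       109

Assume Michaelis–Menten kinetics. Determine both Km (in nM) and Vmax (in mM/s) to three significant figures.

From v = Vmax[S]/(Km+[S]), each point gives Vmax = v(Km+[S])/[S].
Equating: 24.2(Km+0.479)/0.479 = 109(Km+13.2)/13.2.
50.52·Km + 24.2 = 8.258·Km + 109, so (50.52 − 8.258)·Km = 109 − 24.2.
Km = 84.80/42.26 = 2.01 nM; then Vmax = 24.2(2.01+0.479)/0.479 = 126 mM/s.

Km = 2.01 nM; Vmax = 126 mM/s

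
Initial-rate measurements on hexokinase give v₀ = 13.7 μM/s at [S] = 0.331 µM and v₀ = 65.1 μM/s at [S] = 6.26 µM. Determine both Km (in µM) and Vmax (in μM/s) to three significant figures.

Km = 1.66 µM; Vmax = 82.3 μM/s

From v = Vmax[S]/(Km+[S]), each point gives Vmax = v(Km+[S])/[S].
Equating: 13.7(Km+0.331)/0.331 = 65.1(Km+6.26)/6.26.
41.39·Km + 13.7 = 10.40·Km + 65.1, so (41.39 − 10.40)·Km = 65.1 − 13.7.
Km = 51.40/30.99 = 1.66 µM; then Vmax = 13.7(1.66+0.331)/0.331 = 82.3 μM/s.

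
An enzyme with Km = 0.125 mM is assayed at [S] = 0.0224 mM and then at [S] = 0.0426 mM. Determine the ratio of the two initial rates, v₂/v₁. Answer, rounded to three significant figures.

Since Vmax cancels, v₂/v₁ = [S]₂(Km+[S]₁) / [S]₁(Km+[S]₂).
= 0.0426×(0.125+0.0224) / (0.0224×(0.125+0.0426)) = 0.006279/0.003754 = 1.67.

1.67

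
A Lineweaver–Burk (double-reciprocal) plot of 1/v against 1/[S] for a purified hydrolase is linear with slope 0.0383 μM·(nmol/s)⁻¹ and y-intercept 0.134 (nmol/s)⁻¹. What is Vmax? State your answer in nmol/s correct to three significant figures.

The y-intercept of a Lineweaver–Burk plot equals 1/Vmax, so Vmax = 1/0.134 = 7.46 nmol/s.

7.46 nmol/s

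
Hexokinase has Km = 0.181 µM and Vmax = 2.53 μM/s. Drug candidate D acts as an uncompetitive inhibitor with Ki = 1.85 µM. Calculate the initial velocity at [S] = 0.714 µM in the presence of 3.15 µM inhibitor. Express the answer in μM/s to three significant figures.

0.856 μM/s

α = 1 + [I]/Ki = 1 + 3.15/1.85 = 2.703.
For an uncompetitive inhibitor, both parameters are divided by α, giving Vmax/α and Km/α: Km,app = 0.0670 µM, Vmax,app = 0.936 μM/s.
v = Vmax,app·[S]/(Km,app + [S]) = 0.936 × 0.714/(0.0670 + 0.714) = 0.856 μM/s.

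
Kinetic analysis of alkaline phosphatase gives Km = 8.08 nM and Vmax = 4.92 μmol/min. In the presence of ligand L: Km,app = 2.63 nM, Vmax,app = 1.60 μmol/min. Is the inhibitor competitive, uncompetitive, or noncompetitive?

Both Km and Vmax decrease by the same factor (~3.07-fold) — characteristic of uncompetitive inhibition.

uncompetitive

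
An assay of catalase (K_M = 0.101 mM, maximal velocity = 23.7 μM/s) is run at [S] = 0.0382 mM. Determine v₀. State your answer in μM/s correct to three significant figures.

6.50 μM/s

v = Vmax·[S]/(Km + [S]) = 23.7 × 0.0382 / (0.101 + 0.0382)
  = 0.9053 / 0.1392 = 6.50 μM/s.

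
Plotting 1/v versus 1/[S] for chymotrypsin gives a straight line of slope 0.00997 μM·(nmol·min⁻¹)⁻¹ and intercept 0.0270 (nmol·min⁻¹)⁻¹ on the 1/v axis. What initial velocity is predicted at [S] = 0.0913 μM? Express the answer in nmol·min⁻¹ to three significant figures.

The y-intercept is 1/Vmax, so Vmax = 1/0.0270 = 37.0 nmol·min⁻¹.
The slope is Km/Vmax, so Km = 0.00997 × 37.0 = 0.369 μM.
Then v = 37.0 × 0.0913/(0.369 + 0.0913) = 7.34 nmol·min⁻¹.

7.34 nmol·min⁻¹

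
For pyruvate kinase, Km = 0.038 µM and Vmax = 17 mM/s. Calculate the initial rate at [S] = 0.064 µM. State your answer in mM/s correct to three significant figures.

[S]/(Km+[S]) = 0.064/0.1020 = 0.6275, the fractional saturation.
v = 0.6275 × Vmax = 0.6275 × 17 = 10.7 mM/s.

10.7 mM/s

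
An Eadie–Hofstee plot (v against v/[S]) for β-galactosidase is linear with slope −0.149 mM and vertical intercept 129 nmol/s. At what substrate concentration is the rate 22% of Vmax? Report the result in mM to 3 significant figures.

The Eadie–Hofstee slope gives Km = 0.149 mM (slope = −Km).
v/Vmax = [S]/(Km+[S]) = 0.22 ⇒ [S] = Km·0.22/(1−0.22) = 0.149 × 0.2821 = 0.0420 mM.

0.0420 mM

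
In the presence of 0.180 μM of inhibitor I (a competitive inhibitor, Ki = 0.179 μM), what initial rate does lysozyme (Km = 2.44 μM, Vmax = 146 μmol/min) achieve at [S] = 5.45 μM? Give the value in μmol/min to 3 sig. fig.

76.9 μmol/min

α = 1 + [I]/Ki = 1 + 0.180/0.179 = 2.006.
For a competitive inhibitor, Vmax is unchanged and the apparent Km becomes α·Km: Km,app = 4.89 μM, Vmax,app = 146 μmol/min.
v = Vmax,app·[S]/(Km,app + [S]) = 146 × 5.45/(4.89 + 5.45) = 76.9 μmol/min.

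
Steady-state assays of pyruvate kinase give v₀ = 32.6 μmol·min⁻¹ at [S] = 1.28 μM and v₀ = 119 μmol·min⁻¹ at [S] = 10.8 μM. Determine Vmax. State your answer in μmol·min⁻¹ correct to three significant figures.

185 μmol·min⁻¹

In reciprocal form, 1/v = (Km/Vmax)·(1/[S]) + 1/Vmax. The two points give (1/[S], 1/v) = (0.7812, 0.03067) and (0.09259, 0.008403).
Slope = (0.03067 − 0.008403)/(0.7812 − 0.09259) = 0.03234; intercept = 0.03067 − 0.03234×0.7812 = 0.005409.
Vmax = 1/intercept = 185 μmol·min⁻¹; Km = slope × Vmax = 0.03234 × 185 = 5.98 μM.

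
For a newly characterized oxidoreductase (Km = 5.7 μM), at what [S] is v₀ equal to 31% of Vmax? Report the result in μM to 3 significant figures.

v/Vmax = [S]/(Km+[S]) = 0.31, so [S] = Km·0.31/(1 − 0.31) = 5.7 × 0.4493.
[S] = 2.56 μM.

2.56 μM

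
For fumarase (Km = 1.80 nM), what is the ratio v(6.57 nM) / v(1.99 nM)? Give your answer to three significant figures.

The fractional saturations are [S]/(Km+[S]) = 1.99/3.790 = 0.5251 and 6.57/8.370 = 0.7849.
v₂/v₁ is just their ratio: 0.7849/0.5251 = 1.49.

1.49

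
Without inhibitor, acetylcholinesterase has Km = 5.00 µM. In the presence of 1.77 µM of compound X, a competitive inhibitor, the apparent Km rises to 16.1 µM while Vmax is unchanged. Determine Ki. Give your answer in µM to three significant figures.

0.797 µM

Competitive: Km,app = α·Km with α = 1 + [I]/Ki.
α = Km,app/Km = 16.1/5.00 = 3.220.
Since α = 1 + [I]/Ki, [I]/Ki = 3.220 − 1 = 2.220 and Ki = 1.77/2.220 = 0.797 µM.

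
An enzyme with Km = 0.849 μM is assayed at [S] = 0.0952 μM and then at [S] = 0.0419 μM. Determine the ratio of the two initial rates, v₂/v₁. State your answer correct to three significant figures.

0.466

Since Vmax cancels, v₂/v₁ = [S]₂(Km+[S]₁) / [S]₁(Km+[S]₂).
= 0.0419×(0.849+0.0952) / (0.0952×(0.849+0.0419)) = 0.03956/0.08481 = 0.466.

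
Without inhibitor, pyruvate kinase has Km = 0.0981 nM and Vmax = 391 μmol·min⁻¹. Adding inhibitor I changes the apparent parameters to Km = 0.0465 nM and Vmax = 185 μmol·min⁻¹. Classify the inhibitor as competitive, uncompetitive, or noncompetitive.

Both Km and Vmax decrease by the same factor (~2.11-fold) — characteristic of uncompetitive inhibition.

uncompetitive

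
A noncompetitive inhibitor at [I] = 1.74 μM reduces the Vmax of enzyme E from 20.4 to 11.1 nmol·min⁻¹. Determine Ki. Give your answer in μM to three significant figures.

Noncompetitive: Vmax,app = Vmax/α with α = 1 + [I]/Ki.
α = Vmax/Vmax,app = 20.4/11.1 = 1.838.
Since α = 1 + [I]/Ki, [I]/Ki = 1.838 − 1 = 0.8378 and Ki = 1.74/0.8378 = 2.08 μM.

2.08 μM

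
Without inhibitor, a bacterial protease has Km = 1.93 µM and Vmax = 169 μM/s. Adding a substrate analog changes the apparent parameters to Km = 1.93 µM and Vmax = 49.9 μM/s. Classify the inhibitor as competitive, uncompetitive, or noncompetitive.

Vmax decreases (169 → 49.9 μM/s) while Km is unchanged — pure noncompetitive inhibition.

noncompetitive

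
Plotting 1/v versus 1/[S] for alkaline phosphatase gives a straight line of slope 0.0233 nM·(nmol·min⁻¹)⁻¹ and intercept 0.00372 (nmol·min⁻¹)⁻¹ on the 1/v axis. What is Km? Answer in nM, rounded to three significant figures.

y-intercept = 1/Vmax ⇒ Vmax = 269 nmol·min⁻¹; slope = Km/Vmax ⇒ Km = slope × Vmax.
Km = 0.0233 × 269 = 6.26 nM.

6.26 nM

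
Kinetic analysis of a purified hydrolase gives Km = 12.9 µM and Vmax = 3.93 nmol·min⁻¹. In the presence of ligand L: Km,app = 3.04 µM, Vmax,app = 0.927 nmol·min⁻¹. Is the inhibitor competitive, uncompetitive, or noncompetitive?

uncompetitive

Both Km and Vmax decrease by the same factor (~4.24-fold) — characteristic of uncompetitive inhibition.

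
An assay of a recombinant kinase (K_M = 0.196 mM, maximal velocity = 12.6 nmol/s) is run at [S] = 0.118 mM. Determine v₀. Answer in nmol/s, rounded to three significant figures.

4.74 nmol/s

v = Vmax·[S]/(Km + [S]) = 12.6 × 0.118 / (0.196 + 0.118)
  = 1.487 / 0.3140 = 4.74 nmol/s.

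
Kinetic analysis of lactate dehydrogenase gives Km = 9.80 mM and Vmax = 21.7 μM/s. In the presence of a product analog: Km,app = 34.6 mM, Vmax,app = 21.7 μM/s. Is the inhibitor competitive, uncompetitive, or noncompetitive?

competitive

Km increases (9.80 → 34.6 mM) while Vmax is unchanged — the hallmark of competitive inhibition.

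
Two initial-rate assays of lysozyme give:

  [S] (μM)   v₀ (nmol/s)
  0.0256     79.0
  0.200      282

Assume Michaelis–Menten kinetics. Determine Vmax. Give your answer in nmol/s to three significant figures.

From v = Vmax[S]/(Km+[S]), each point gives Vmax = v(Km+[S])/[S].
Equating: 79.0(Km+0.0256)/0.0256 = 282(Km+0.200)/0.200.
3086·Km + 79.0 = 1410·Km + 282, so (3086 − 1410)·Km = 282 − 79.0.
Km = 203.0/1676 = 0.121 μM; then Vmax = 79.0(0.121+0.0256)/0.0256 = 453 nmol/s.

453 nmol/s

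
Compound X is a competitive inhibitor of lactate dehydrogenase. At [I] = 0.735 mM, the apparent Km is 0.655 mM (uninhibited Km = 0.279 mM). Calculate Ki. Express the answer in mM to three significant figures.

0.545 mM

Competitive: Km,app = α·Km with α = 1 + [I]/Ki.
α = Km,app/Km = 0.655/0.279 = 2.348.
Ki = [I]/(α − 1) = 0.735/1.348 = 0.545 mM.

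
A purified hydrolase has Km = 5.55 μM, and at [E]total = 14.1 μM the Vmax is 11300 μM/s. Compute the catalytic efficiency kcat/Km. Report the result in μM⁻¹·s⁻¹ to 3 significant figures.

144 μM⁻¹·s⁻¹

kcat = Vmax/[E]total = 11300/14.1 = 801 s⁻¹.
kcat/Km = 801/5.55 = 144 μM⁻¹·s⁻¹.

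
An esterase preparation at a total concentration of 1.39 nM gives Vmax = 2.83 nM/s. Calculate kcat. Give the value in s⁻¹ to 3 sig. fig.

2.04 s⁻¹

kcat = Vmax/[E]total = 2.83 nM/s / 1.39 nM = 2.04 s⁻¹.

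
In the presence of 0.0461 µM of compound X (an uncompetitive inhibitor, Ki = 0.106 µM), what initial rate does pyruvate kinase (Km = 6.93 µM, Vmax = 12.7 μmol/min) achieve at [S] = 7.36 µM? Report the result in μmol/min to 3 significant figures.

α = 1 + [I]/Ki = 1 + 0.0461/0.106 = 1.435.
For an uncompetitive inhibitor, both parameters are divided by α, giving Vmax/α and Km/α: Km,app = 4.83 µM, Vmax,app = 8.85 μmol/min.
v = Vmax,app·[S]/(Km,app + [S]) = 8.85 × 7.36/(4.83 + 7.36) = 5.34 μmol/min.

5.34 μmol/min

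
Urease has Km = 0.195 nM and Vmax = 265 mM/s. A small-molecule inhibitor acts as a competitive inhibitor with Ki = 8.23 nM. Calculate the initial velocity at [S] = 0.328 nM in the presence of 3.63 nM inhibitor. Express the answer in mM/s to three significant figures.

143 mM/s

α = 1 + [I]/Ki = 1 + 3.63/8.23 = 1.441.
For a competitive inhibitor, Vmax is unchanged and the apparent Km becomes α·Km: Km,app = 0.281 nM, Vmax,app = 265 mM/s.
v = Vmax,app·[S]/(Km,app + [S]) = 265 × 0.328/(0.281 + 0.328) = 143 mM/s.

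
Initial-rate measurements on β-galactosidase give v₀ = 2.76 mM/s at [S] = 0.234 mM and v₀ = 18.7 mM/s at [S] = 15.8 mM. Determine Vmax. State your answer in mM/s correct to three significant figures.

In reciprocal form, 1/v = (Km/Vmax)·(1/[S]) + 1/Vmax. The two points give (1/[S], 1/v) = (4.274, 0.3623) and (0.06329, 0.05348).
Slope = (0.3623 − 0.05348)/(4.274 − 0.06329) = 0.07336; intercept = 0.3623 − 0.07336×4.274 = 0.04883.
Vmax = 1/intercept = 20.5 mM/s; Km = slope × Vmax = 0.07336 × 20.5 = 1.50 mM.

20.5 mM/s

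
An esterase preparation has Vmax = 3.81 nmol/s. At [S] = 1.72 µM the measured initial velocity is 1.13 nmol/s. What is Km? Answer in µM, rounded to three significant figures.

4.08 µM

From v = Vmax[S]/(Km+[S]), Km = [S](Vmax − v)/v.
Km = 1.72 × (3.81 − 1.13) / 1.13 = 4.610/1.13 = 4.08 µM.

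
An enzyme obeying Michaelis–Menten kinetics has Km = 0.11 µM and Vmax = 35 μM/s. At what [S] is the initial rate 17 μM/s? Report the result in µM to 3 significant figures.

0.104 µM

The required fractional saturation is v/Vmax = 17/35 = 0.4857.
Then [S]/(Km+[S]) = 0.4857 ⇒ [S] = 0.11 × 0.4857/(1 − 0.4857) = 0.104 µM.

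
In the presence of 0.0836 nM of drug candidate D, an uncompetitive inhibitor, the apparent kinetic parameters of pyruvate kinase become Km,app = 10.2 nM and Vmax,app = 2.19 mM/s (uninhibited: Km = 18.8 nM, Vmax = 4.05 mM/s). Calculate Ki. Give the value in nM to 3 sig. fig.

0.0984 nM

Uncompetitive: Vmax,app = Vmax/α (and Km,app = Km/α) with α = 1 + [I]/Ki.
α = Vmax/Vmax,app = 4.05/2.19 = 1.849.
Since α = 1 + [I]/Ki, [I]/Ki = 1.849 − 1 = 0.8493 and Ki = 0.0836/0.8493 = 0.0984 nM.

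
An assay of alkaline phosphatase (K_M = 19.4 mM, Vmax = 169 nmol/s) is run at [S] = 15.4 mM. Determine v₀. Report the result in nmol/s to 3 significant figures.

74.8 nmol/s

[S]/(Km+[S]) = 15.4/34.80 = 0.4425, the fractional saturation.
v = 0.4425 × Vmax = 0.4425 × 169 = 74.8 nmol/s.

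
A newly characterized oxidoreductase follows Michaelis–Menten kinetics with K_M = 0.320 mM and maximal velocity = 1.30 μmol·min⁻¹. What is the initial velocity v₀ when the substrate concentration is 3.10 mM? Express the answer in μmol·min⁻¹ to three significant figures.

1.18 μmol·min⁻¹

[S]/(Km+[S]) = 3.10/3.420 = 0.9064, the fractional saturation.
v = 0.9064 × Vmax = 0.9064 × 1.30 = 1.18 μmol·min⁻¹.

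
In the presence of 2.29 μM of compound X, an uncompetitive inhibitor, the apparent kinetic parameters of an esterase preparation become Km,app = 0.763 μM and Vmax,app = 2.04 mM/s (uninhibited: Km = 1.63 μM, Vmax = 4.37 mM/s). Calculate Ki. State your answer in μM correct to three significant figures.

2.00 μM

Uncompetitive: Vmax,app = Vmax/α (and Km,app = Km/α) with α = 1 + [I]/Ki.
α = Vmax/Vmax,app = 4.37/2.04 = 2.142.
Ki = [I]/(α − 1) = 2.29/1.142 = 2.00 μM.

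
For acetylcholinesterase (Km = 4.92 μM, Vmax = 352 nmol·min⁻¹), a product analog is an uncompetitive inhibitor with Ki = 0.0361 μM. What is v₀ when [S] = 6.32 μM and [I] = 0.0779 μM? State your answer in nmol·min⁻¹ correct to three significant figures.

89.4 nmol·min⁻¹

α = 1 + [I]/Ki = 1 + 0.0779/0.0361 = 3.158.
For an uncompetitive inhibitor, both parameters are divided by α, giving Vmax/α and Km/α: Km,app = 1.56 μM, Vmax,app = 111 nmol·min⁻¹.
v = Vmax,app·[S]/(Km,app + [S]) = 111 × 6.32/(1.56 + 6.32) = 89.4 nmol·min⁻¹.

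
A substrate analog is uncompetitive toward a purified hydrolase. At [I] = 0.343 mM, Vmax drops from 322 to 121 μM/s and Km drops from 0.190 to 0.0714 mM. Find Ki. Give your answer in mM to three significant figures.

Uncompetitive: Vmax,app = Vmax/α (and Km,app = Km/α) with α = 1 + [I]/Ki.
α = Vmax/Vmax,app = 322/121 = 2.661.
Since α = 1 + [I]/Ki, [I]/Ki = 2.661 − 1 = 1.661 and Ki = 0.343/1.661 = 0.206 mM.

0.206 mM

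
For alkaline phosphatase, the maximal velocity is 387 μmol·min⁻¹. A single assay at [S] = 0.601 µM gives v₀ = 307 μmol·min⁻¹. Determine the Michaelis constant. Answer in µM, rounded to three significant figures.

0.157 µM

From v = Vmax[S]/(Km+[S]), Km = [S](Vmax − v)/v.
Km = 0.601 × (387 − 307) / 307 = 48.08/307 = 0.157 µM.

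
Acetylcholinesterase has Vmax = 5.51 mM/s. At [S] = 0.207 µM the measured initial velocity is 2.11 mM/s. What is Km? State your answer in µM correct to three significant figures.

0.334 µM

From v = Vmax[S]/(Km+[S]), Km = [S](Vmax − v)/v.
Km = 0.207 × (5.51 − 2.11) / 2.11 = 0.7038/2.11 = 0.334 µM.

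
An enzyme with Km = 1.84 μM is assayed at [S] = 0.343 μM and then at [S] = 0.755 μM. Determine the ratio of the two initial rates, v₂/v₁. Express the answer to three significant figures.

1.85

The fractional saturations are [S]/(Km+[S]) = 0.343/2.183 = 0.1571 and 0.755/2.595 = 0.2909.
v₂/v₁ is just their ratio: 0.2909/0.1571 = 1.85.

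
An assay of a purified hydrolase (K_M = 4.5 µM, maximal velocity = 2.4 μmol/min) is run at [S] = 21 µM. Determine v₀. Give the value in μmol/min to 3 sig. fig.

[S]/(Km+[S]) = 21/25.50 = 0.8235, the fractional saturation.
v = 0.8235 × Vmax = 0.8235 × 2.4 = 1.98 μmol/min.

1.98 μmol/min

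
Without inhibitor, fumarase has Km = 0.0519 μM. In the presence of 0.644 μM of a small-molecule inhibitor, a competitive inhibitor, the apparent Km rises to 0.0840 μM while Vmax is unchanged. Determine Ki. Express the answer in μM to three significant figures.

Competitive: Km,app = α·Km with α = 1 + [I]/Ki.
α = Km,app/Km = 0.0840/0.0519 = 1.618.
Ki = [I]/(α − 1) = 0.644/0.6185 = 1.04 μM.

1.04 μM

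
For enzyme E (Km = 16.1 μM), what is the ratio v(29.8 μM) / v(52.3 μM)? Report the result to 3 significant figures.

Since Vmax cancels, v₂/v₁ = [S]₂(Km+[S]₁) / [S]₁(Km+[S]₂).
= 29.8×(16.1+52.3) / (52.3×(16.1+29.8)) = 2038/2401 = 0.849.

0.849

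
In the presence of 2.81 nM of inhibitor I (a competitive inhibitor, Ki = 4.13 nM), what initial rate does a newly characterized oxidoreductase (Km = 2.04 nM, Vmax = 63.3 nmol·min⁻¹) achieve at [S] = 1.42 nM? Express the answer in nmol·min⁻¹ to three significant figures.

With α = 1 + [I]/Ki = 1 + 2.81/4.13 = 1.680, the competitive rate law is v = Vmax[S] / (αKm + [S]).
v = 63.3×1.42 / (1.680×2.04 + 1.42) = 89.89/4.848 = 18.5 nmol·min⁻¹.

18.5 nmol·min⁻¹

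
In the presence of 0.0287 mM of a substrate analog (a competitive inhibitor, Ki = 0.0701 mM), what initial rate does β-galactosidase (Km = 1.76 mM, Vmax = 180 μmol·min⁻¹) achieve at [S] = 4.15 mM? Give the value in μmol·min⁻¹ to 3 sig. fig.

113 μmol·min⁻¹

With α = 1 + [I]/Ki = 1 + 0.0287/0.0701 = 1.409, the competitive rate law is v = Vmax[S] / (αKm + [S]).
v = 180×4.15 / (1.409×1.76 + 4.15) = 747.0/6.631 = 113 μmol·min⁻¹.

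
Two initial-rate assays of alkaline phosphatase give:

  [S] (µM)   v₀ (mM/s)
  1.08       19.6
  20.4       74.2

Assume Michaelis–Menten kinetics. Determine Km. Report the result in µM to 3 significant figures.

In reciprocal form, 1/v = (Km/Vmax)·(1/[S]) + 1/Vmax. The two points give (1/[S], 1/v) = (0.9259, 0.05102) and (0.04902, 0.01348).
Slope = (0.05102 − 0.01348)/(0.9259 − 0.04902) = 0.04281; intercept = 0.05102 − 0.04281×0.9259 = 0.01138.
Vmax = 1/intercept = 87.9 mM/s; Km = slope × Vmax = 0.04281 × 87.9 = 3.76 µM.

3.76 µM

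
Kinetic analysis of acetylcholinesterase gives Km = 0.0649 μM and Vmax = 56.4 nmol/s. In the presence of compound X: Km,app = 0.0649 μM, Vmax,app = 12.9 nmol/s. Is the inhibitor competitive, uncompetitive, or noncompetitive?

noncompetitive

Vmax decreases (56.4 → 12.9 nmol/s) while Km is unchanged — pure noncompetitive inhibition.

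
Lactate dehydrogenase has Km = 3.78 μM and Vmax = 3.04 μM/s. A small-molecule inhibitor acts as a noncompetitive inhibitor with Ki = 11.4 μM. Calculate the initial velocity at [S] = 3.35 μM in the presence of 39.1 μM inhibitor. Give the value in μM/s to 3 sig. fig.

With α = 1 + [I]/Ki = 1 + 39.1/11.4 = 4.430, the noncompetitive rate law is v = (Vmax/α)·[S] / (Km + [S]).
v = (3.04/4.430)×3.35 / (3.78 + 3.35) = 2.299/7.130 = 0.322 μM/s.

0.322 μM/s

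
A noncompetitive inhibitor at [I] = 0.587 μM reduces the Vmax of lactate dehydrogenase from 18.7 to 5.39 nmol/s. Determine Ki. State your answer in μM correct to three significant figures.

0.238 μM

Noncompetitive: Vmax,app = Vmax/α with α = 1 + [I]/Ki.
α = Vmax/Vmax,app = 18.7/5.39 = 3.469.
Since α = 1 + [I]/Ki, [I]/Ki = 3.469 − 1 = 2.469 and Ki = 0.587/2.469 = 0.238 μM.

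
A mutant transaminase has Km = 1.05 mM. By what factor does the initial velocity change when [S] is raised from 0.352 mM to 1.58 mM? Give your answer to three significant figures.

Since Vmax cancels, v₂/v₁ = [S]₂(Km+[S]₁) / [S]₁(Km+[S]₂).
= 1.58×(1.05+0.352) / (0.352×(1.05+1.58)) = 2.215/0.9258 = 2.39.

2.39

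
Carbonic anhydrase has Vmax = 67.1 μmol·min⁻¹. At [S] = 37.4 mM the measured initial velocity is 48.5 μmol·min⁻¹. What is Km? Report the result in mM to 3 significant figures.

14.3 mM

From v = Vmax[S]/(Km+[S]), Km = [S](Vmax − v)/v.
Km = 37.4 × (67.1 − 48.5) / 48.5 = 695.6/48.5 = 14.3 mM.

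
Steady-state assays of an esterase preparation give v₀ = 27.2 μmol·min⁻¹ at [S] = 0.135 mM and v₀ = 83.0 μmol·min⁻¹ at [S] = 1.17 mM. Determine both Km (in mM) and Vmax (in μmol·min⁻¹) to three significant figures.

In reciprocal form, 1/v = (Km/Vmax)·(1/[S]) + 1/Vmax. The two points give (1/[S], 1/v) = (7.407, 0.03676) and (0.8547, 0.01205).
Slope = (0.03676 − 0.01205)/(7.407 − 0.8547) = 0.003772; intercept = 0.03676 − 0.003772×7.407 = 0.008824.
Vmax = 1/intercept = 113 μmol·min⁻¹; Km = slope × Vmax = 0.003772 × 113 = 0.427 mM.

Km = 0.427 mM; Vmax = 113 μmol·min⁻¹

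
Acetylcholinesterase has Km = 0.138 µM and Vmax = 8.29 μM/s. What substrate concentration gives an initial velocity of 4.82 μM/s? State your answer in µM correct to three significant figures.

0.192 µM

The required fractional saturation is v/Vmax = 4.82/8.29 = 0.5814.
Then [S]/(Km+[S]) = 0.5814 ⇒ [S] = 0.138 × 0.5814/(1 − 0.5814) = 0.192 µM.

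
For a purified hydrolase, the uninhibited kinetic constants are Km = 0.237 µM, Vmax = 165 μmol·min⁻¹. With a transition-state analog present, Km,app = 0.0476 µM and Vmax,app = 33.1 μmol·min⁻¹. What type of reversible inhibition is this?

Both Km and Vmax decrease by the same factor (~4.98-fold) — characteristic of uncompetitive inhibition.

uncompetitive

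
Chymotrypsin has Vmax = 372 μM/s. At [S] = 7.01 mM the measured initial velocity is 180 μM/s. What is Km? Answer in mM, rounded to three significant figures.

7.48 mM

From v = Vmax[S]/(Km+[S]), Km = [S](Vmax − v)/v.
Km = 7.01 × (372 − 180) / 180 = 1346/180 = 7.48 mM.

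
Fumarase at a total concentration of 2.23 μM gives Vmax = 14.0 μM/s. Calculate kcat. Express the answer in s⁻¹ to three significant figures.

6.28 s⁻¹

kcat = Vmax/[E]total = 14.0 μM/s / 2.23 μM = 6.28 s⁻¹.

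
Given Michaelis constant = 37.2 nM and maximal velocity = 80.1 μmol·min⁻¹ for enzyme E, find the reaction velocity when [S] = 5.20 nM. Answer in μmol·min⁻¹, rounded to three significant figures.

9.82 μmol·min⁻¹

[S]/(Km+[S]) = 5.20/42.40 = 0.1226, the fractional saturation.
v = 0.1226 × Vmax = 0.1226 × 80.1 = 9.82 μmol·min⁻¹.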